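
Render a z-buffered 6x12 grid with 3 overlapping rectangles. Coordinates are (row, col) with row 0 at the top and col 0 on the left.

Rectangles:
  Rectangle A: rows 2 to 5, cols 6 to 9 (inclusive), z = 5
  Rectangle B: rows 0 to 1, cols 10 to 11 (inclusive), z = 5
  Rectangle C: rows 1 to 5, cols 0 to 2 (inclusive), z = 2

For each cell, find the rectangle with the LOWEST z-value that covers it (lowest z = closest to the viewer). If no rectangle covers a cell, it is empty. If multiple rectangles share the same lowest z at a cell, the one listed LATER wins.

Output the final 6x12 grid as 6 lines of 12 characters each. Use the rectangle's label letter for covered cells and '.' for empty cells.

..........BB
CCC.......BB
CCC...AAAA..
CCC...AAAA..
CCC...AAAA..
CCC...AAAA..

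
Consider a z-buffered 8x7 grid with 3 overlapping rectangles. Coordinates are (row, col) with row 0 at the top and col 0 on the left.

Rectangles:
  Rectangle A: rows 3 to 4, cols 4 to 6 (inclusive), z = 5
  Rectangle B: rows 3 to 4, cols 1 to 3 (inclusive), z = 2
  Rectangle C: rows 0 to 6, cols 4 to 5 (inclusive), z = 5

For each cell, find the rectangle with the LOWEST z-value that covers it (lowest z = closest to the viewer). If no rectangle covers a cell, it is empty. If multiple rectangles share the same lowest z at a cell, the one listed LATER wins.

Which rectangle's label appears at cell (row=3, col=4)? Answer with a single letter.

Answer: C

Derivation:
Check cell (3,4):
  A: rows 3-4 cols 4-6 z=5 -> covers; best now A (z=5)
  B: rows 3-4 cols 1-3 -> outside (col miss)
  C: rows 0-6 cols 4-5 z=5 -> covers; best now C (z=5)
Winner: C at z=5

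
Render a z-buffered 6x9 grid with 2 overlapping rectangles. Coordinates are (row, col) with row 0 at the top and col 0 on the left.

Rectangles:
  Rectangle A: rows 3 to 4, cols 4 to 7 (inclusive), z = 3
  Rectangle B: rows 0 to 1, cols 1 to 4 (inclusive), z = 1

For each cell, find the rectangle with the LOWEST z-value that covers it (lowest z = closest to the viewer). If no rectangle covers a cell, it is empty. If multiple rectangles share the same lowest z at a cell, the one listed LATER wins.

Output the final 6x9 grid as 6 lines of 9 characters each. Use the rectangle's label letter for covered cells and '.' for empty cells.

.BBBB....
.BBBB....
.........
....AAAA.
....AAAA.
.........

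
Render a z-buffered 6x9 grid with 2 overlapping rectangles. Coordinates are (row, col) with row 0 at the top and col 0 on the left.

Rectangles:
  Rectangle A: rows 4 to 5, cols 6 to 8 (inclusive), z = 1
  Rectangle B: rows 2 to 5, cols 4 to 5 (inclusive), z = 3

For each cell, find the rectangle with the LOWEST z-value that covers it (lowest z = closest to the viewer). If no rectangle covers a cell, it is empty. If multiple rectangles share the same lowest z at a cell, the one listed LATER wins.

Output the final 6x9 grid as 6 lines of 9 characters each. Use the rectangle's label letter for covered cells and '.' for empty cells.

.........
.........
....BB...
....BB...
....BBAAA
....BBAAA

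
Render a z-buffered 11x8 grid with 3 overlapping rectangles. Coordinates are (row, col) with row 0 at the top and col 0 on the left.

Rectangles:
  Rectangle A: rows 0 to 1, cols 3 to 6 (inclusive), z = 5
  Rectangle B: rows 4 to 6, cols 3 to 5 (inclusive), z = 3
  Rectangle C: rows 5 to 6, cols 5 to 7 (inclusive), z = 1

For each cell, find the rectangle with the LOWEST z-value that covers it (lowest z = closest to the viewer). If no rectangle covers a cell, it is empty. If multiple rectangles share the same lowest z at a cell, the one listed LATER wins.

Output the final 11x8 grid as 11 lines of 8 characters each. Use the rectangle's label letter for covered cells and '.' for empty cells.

...AAAA.
...AAAA.
........
........
...BBB..
...BBCCC
...BBCCC
........
........
........
........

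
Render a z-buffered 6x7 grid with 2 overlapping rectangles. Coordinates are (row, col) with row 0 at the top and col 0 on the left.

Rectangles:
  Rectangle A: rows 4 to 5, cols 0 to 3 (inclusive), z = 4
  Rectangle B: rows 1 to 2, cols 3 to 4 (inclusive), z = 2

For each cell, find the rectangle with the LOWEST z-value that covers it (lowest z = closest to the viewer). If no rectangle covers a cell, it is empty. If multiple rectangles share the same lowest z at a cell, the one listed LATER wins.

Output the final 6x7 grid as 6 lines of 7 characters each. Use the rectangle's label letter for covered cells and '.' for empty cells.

.......
...BB..
...BB..
.......
AAAA...
AAAA...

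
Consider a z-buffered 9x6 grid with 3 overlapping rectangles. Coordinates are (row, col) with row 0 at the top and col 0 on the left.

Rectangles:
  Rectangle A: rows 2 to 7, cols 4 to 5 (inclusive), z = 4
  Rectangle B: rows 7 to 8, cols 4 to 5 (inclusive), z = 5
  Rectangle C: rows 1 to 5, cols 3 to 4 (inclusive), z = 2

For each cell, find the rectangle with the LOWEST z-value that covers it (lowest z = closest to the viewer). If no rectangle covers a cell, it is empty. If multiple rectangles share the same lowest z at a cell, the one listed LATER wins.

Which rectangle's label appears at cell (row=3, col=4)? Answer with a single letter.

Answer: C

Derivation:
Check cell (3,4):
  A: rows 2-7 cols 4-5 z=4 -> covers; best now A (z=4)
  B: rows 7-8 cols 4-5 -> outside (row miss)
  C: rows 1-5 cols 3-4 z=2 -> covers; best now C (z=2)
Winner: C at z=2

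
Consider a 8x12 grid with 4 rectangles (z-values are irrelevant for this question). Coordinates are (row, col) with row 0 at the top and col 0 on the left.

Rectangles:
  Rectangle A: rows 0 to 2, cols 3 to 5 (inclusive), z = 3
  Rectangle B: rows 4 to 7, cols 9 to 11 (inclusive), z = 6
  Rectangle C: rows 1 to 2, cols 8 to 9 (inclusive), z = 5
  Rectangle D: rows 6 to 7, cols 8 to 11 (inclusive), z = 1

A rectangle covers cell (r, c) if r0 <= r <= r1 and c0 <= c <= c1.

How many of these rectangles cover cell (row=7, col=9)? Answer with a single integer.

Check cell (7,9):
  A: rows 0-2 cols 3-5 -> outside (row miss)
  B: rows 4-7 cols 9-11 -> covers
  C: rows 1-2 cols 8-9 -> outside (row miss)
  D: rows 6-7 cols 8-11 -> covers
Count covering = 2

Answer: 2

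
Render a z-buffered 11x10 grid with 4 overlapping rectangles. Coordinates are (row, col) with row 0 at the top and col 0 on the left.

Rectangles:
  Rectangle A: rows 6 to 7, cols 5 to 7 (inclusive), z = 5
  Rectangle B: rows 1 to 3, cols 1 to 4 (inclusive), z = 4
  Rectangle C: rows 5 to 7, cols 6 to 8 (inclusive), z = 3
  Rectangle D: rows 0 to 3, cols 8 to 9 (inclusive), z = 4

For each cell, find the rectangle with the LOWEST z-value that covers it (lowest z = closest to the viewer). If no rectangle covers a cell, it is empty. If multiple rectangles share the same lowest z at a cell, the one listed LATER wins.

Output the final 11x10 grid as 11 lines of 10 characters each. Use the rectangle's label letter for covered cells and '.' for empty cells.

........DD
.BBBB...DD
.BBBB...DD
.BBBB...DD
..........
......CCC.
.....ACCC.
.....ACCC.
..........
..........
..........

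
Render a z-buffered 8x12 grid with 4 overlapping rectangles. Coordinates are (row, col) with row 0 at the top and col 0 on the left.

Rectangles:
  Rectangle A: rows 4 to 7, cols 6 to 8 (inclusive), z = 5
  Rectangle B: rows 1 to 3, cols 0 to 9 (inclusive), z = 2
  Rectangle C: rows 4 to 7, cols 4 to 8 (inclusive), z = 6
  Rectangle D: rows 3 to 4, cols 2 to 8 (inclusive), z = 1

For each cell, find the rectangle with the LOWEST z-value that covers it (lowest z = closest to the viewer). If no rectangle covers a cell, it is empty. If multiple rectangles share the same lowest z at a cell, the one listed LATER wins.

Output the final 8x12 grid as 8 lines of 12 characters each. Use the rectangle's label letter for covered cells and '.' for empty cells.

............
BBBBBBBBBB..
BBBBBBBBBB..
BBDDDDDDDB..
..DDDDDDD...
....CCAAA...
....CCAAA...
....CCAAA...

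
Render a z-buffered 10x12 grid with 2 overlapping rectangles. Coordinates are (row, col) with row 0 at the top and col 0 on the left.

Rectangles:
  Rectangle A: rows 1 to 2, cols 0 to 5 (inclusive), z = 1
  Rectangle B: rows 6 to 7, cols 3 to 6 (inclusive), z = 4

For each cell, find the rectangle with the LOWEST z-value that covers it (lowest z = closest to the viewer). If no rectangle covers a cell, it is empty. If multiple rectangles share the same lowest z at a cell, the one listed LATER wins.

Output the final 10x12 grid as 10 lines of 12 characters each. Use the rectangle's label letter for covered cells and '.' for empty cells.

............
AAAAAA......
AAAAAA......
............
............
............
...BBBB.....
...BBBB.....
............
............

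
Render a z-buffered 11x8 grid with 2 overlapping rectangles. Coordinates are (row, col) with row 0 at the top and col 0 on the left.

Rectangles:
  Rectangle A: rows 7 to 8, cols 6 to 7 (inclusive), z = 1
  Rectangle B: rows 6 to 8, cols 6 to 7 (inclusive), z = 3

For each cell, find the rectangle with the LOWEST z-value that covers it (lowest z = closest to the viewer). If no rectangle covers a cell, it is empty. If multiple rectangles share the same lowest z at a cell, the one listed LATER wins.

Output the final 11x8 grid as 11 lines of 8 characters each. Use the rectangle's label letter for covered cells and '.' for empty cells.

........
........
........
........
........
........
......BB
......AA
......AA
........
........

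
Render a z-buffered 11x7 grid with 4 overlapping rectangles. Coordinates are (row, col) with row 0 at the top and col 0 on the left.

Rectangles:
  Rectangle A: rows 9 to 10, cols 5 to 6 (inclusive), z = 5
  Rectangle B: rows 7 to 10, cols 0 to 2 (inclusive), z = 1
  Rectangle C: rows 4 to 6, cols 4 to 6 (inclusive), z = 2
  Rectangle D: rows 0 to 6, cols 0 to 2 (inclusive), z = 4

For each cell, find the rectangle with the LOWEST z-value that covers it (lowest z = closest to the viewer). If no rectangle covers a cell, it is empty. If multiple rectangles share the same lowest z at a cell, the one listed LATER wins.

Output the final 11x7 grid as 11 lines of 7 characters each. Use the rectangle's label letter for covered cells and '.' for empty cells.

DDD....
DDD....
DDD....
DDD....
DDD.CCC
DDD.CCC
DDD.CCC
BBB....
BBB....
BBB..AA
BBB..AA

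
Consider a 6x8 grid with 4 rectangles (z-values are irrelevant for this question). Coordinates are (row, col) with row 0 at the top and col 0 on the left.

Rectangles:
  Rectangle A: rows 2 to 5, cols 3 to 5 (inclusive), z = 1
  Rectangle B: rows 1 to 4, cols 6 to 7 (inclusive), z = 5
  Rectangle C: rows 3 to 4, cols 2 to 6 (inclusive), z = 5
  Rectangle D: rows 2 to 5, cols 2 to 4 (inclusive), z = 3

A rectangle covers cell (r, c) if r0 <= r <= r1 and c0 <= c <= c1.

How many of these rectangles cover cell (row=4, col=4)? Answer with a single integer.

Check cell (4,4):
  A: rows 2-5 cols 3-5 -> covers
  B: rows 1-4 cols 6-7 -> outside (col miss)
  C: rows 3-4 cols 2-6 -> covers
  D: rows 2-5 cols 2-4 -> covers
Count covering = 3

Answer: 3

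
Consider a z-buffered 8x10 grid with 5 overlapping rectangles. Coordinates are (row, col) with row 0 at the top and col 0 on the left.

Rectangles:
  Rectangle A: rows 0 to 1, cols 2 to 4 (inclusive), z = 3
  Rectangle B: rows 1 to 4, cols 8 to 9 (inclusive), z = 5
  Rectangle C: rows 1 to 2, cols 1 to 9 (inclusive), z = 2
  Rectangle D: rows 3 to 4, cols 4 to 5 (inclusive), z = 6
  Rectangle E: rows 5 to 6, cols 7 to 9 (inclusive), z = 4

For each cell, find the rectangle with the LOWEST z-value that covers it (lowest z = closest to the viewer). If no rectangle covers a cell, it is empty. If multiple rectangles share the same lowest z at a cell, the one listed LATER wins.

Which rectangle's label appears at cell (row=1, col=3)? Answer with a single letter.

Answer: C

Derivation:
Check cell (1,3):
  A: rows 0-1 cols 2-4 z=3 -> covers; best now A (z=3)
  B: rows 1-4 cols 8-9 -> outside (col miss)
  C: rows 1-2 cols 1-9 z=2 -> covers; best now C (z=2)
  D: rows 3-4 cols 4-5 -> outside (row miss)
  E: rows 5-6 cols 7-9 -> outside (row miss)
Winner: C at z=2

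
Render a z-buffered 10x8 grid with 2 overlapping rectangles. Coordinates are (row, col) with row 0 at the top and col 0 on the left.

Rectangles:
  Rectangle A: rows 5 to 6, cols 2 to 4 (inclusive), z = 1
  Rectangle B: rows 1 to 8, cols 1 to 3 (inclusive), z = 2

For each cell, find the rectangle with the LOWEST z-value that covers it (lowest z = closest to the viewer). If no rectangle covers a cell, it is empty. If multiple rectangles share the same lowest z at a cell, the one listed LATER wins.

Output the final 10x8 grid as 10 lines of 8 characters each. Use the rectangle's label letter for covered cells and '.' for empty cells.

........
.BBB....
.BBB....
.BBB....
.BBB....
.BAAA...
.BAAA...
.BBB....
.BBB....
........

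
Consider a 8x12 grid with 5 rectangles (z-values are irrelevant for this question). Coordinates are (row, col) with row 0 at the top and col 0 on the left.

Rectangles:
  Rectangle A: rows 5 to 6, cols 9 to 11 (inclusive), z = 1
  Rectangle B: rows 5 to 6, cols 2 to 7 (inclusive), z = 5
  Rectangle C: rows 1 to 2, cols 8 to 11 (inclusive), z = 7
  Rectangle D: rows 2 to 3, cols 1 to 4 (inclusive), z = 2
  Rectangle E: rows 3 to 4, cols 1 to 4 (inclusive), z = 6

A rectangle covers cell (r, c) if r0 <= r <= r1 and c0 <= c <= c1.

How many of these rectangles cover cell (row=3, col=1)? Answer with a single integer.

Answer: 2

Derivation:
Check cell (3,1):
  A: rows 5-6 cols 9-11 -> outside (row miss)
  B: rows 5-6 cols 2-7 -> outside (row miss)
  C: rows 1-2 cols 8-11 -> outside (row miss)
  D: rows 2-3 cols 1-4 -> covers
  E: rows 3-4 cols 1-4 -> covers
Count covering = 2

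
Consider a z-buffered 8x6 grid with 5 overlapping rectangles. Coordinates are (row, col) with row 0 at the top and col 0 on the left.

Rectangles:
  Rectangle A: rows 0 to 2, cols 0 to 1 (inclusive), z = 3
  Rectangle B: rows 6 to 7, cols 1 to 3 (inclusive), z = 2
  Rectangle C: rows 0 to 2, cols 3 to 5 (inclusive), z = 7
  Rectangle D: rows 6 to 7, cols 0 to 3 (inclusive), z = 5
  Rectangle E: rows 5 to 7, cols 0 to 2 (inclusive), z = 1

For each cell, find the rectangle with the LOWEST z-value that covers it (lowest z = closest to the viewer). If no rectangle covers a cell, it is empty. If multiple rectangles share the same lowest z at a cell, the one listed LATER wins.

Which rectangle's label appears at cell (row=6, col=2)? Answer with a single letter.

Answer: E

Derivation:
Check cell (6,2):
  A: rows 0-2 cols 0-1 -> outside (row miss)
  B: rows 6-7 cols 1-3 z=2 -> covers; best now B (z=2)
  C: rows 0-2 cols 3-5 -> outside (row miss)
  D: rows 6-7 cols 0-3 z=5 -> covers; best now B (z=2)
  E: rows 5-7 cols 0-2 z=1 -> covers; best now E (z=1)
Winner: E at z=1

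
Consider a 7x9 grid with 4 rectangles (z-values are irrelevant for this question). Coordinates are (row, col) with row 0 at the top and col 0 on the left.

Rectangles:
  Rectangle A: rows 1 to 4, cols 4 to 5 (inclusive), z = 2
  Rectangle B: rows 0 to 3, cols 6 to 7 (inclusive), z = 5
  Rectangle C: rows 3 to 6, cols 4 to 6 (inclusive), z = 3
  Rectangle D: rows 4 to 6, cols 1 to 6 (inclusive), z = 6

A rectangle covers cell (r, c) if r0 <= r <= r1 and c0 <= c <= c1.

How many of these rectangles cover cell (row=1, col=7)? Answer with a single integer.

Check cell (1,7):
  A: rows 1-4 cols 4-5 -> outside (col miss)
  B: rows 0-3 cols 6-7 -> covers
  C: rows 3-6 cols 4-6 -> outside (row miss)
  D: rows 4-6 cols 1-6 -> outside (row miss)
Count covering = 1

Answer: 1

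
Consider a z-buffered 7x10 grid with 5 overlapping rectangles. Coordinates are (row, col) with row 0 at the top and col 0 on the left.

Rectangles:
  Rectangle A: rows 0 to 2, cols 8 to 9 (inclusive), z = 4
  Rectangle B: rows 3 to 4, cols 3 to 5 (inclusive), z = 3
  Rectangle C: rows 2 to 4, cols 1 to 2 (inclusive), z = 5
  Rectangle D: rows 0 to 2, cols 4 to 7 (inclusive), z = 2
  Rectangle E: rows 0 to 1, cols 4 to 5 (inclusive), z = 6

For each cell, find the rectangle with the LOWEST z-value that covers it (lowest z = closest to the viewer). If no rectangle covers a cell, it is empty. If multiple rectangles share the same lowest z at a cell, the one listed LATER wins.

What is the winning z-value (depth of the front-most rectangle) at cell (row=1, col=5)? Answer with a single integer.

Check cell (1,5):
  A: rows 0-2 cols 8-9 -> outside (col miss)
  B: rows 3-4 cols 3-5 -> outside (row miss)
  C: rows 2-4 cols 1-2 -> outside (row miss)
  D: rows 0-2 cols 4-7 z=2 -> covers; best now D (z=2)
  E: rows 0-1 cols 4-5 z=6 -> covers; best now D (z=2)
Winner: D at z=2

Answer: 2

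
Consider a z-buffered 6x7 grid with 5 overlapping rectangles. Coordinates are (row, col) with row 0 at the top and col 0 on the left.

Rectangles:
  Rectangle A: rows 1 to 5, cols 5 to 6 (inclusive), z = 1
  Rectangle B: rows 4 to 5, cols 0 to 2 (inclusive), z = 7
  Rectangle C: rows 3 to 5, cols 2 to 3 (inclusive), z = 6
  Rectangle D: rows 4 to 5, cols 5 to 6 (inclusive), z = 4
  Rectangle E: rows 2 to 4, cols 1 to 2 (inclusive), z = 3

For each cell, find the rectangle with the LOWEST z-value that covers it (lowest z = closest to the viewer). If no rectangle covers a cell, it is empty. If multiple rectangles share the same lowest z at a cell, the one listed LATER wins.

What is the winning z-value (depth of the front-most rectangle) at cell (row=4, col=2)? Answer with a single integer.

Answer: 3

Derivation:
Check cell (4,2):
  A: rows 1-5 cols 5-6 -> outside (col miss)
  B: rows 4-5 cols 0-2 z=7 -> covers; best now B (z=7)
  C: rows 3-5 cols 2-3 z=6 -> covers; best now C (z=6)
  D: rows 4-5 cols 5-6 -> outside (col miss)
  E: rows 2-4 cols 1-2 z=3 -> covers; best now E (z=3)
Winner: E at z=3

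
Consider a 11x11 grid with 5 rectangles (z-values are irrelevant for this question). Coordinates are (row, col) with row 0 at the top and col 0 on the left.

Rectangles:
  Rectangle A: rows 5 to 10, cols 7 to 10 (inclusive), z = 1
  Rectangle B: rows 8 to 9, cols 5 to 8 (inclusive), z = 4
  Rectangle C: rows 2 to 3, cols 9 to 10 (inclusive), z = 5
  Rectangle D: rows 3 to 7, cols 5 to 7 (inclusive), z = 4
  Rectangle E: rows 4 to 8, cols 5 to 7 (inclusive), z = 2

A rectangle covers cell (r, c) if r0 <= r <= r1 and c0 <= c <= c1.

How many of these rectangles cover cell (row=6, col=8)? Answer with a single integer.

Answer: 1

Derivation:
Check cell (6,8):
  A: rows 5-10 cols 7-10 -> covers
  B: rows 8-9 cols 5-8 -> outside (row miss)
  C: rows 2-3 cols 9-10 -> outside (row miss)
  D: rows 3-7 cols 5-7 -> outside (col miss)
  E: rows 4-8 cols 5-7 -> outside (col miss)
Count covering = 1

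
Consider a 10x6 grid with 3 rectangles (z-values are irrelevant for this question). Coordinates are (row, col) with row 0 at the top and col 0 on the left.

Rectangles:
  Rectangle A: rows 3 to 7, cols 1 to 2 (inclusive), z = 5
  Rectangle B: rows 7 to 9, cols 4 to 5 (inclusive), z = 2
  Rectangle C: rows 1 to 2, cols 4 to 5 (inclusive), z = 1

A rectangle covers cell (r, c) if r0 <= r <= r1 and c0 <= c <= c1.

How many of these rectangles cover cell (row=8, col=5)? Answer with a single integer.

Check cell (8,5):
  A: rows 3-7 cols 1-2 -> outside (row miss)
  B: rows 7-9 cols 4-5 -> covers
  C: rows 1-2 cols 4-5 -> outside (row miss)
Count covering = 1

Answer: 1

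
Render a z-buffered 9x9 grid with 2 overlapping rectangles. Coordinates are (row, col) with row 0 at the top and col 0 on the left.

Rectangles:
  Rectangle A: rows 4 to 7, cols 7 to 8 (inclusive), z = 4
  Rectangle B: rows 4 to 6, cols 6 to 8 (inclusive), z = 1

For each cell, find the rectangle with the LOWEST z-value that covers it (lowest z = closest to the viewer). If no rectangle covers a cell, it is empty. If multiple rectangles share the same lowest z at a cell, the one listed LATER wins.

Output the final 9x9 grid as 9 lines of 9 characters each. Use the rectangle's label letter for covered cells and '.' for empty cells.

.........
.........
.........
.........
......BBB
......BBB
......BBB
.......AA
.........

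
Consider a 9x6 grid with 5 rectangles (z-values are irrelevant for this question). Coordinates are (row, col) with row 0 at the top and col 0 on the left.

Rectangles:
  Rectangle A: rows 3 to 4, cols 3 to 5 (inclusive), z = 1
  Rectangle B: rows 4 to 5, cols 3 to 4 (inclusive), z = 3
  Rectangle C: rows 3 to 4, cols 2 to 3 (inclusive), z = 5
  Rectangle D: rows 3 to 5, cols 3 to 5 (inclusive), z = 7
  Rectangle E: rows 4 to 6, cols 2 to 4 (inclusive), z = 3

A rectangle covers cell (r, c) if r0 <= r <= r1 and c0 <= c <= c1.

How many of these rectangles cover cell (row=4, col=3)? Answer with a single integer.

Answer: 5

Derivation:
Check cell (4,3):
  A: rows 3-4 cols 3-5 -> covers
  B: rows 4-5 cols 3-4 -> covers
  C: rows 3-4 cols 2-3 -> covers
  D: rows 3-5 cols 3-5 -> covers
  E: rows 4-6 cols 2-4 -> covers
Count covering = 5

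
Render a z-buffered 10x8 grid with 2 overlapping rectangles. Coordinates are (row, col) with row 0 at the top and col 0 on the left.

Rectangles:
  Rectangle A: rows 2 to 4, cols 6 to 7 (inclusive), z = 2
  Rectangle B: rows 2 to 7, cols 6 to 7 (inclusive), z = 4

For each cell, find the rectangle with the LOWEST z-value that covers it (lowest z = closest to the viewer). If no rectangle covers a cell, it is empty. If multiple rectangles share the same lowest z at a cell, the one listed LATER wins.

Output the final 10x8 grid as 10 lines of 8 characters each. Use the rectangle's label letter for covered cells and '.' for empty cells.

........
........
......AA
......AA
......AA
......BB
......BB
......BB
........
........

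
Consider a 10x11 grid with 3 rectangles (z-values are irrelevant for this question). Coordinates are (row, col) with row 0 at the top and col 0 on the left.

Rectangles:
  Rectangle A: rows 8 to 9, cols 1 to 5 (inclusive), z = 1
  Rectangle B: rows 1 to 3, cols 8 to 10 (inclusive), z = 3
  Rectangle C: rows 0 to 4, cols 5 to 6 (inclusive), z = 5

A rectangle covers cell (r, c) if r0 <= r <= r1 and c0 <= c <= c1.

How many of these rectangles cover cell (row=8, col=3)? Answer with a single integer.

Answer: 1

Derivation:
Check cell (8,3):
  A: rows 8-9 cols 1-5 -> covers
  B: rows 1-3 cols 8-10 -> outside (row miss)
  C: rows 0-4 cols 5-6 -> outside (row miss)
Count covering = 1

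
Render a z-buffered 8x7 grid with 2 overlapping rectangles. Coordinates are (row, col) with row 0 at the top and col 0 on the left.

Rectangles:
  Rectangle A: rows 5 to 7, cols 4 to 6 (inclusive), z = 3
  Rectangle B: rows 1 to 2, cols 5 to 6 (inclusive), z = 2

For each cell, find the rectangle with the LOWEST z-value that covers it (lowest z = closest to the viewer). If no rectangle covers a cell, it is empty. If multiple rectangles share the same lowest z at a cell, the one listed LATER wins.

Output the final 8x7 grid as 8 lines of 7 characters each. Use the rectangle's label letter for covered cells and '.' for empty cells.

.......
.....BB
.....BB
.......
.......
....AAA
....AAA
....AAA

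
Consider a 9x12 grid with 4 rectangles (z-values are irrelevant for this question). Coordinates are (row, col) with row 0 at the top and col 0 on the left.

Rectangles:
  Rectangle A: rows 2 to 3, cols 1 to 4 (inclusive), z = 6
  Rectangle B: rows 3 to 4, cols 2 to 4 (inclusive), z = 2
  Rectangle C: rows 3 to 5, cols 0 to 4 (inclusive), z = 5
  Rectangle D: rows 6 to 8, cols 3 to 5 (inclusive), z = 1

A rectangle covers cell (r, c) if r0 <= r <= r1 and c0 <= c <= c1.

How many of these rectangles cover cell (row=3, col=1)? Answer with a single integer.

Answer: 2

Derivation:
Check cell (3,1):
  A: rows 2-3 cols 1-4 -> covers
  B: rows 3-4 cols 2-4 -> outside (col miss)
  C: rows 3-5 cols 0-4 -> covers
  D: rows 6-8 cols 3-5 -> outside (row miss)
Count covering = 2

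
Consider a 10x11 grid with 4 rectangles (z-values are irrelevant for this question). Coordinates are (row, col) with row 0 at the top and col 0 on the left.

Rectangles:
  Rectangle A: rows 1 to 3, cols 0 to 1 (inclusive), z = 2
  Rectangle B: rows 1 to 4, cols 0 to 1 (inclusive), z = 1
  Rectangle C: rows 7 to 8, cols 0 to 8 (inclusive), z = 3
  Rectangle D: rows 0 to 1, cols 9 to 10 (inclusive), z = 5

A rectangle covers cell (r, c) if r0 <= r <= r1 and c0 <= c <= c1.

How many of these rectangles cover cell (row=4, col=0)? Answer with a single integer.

Check cell (4,0):
  A: rows 1-3 cols 0-1 -> outside (row miss)
  B: rows 1-4 cols 0-1 -> covers
  C: rows 7-8 cols 0-8 -> outside (row miss)
  D: rows 0-1 cols 9-10 -> outside (row miss)
Count covering = 1

Answer: 1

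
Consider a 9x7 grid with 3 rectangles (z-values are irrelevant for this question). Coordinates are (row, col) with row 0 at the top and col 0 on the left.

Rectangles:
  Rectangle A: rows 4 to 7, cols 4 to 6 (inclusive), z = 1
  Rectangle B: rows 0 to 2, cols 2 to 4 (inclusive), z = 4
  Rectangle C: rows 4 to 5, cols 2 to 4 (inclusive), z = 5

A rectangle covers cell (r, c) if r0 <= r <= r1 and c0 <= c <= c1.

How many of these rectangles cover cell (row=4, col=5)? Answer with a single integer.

Answer: 1

Derivation:
Check cell (4,5):
  A: rows 4-7 cols 4-6 -> covers
  B: rows 0-2 cols 2-4 -> outside (row miss)
  C: rows 4-5 cols 2-4 -> outside (col miss)
Count covering = 1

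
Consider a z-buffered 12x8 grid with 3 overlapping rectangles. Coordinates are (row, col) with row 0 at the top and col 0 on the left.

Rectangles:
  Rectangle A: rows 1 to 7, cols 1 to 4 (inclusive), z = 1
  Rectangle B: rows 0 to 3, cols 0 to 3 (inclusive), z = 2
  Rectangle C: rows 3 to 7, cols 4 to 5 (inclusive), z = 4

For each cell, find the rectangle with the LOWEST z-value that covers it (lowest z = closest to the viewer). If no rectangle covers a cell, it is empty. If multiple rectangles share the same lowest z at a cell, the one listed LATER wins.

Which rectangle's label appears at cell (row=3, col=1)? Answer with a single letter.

Check cell (3,1):
  A: rows 1-7 cols 1-4 z=1 -> covers; best now A (z=1)
  B: rows 0-3 cols 0-3 z=2 -> covers; best now A (z=1)
  C: rows 3-7 cols 4-5 -> outside (col miss)
Winner: A at z=1

Answer: A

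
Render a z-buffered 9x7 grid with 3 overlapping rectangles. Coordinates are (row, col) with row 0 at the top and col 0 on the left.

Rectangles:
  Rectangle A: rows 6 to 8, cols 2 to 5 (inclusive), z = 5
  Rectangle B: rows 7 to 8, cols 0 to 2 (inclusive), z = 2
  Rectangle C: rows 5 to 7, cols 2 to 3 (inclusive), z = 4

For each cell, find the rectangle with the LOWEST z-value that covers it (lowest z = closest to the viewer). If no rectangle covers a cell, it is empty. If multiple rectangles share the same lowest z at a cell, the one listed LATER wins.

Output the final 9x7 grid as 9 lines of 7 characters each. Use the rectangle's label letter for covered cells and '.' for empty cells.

.......
.......
.......
.......
.......
..CC...
..CCAA.
BBBCAA.
BBBAAA.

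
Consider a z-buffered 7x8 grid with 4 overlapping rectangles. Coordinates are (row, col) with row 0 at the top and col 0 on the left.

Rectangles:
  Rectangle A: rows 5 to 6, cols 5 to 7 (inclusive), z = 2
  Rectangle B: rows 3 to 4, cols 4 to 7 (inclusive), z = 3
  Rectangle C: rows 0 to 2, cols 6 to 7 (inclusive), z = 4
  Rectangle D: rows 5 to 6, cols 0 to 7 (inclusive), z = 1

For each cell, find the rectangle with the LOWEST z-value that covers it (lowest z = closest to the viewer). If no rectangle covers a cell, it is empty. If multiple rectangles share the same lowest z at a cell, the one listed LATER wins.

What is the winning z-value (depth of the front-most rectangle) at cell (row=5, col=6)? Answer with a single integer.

Answer: 1

Derivation:
Check cell (5,6):
  A: rows 5-6 cols 5-7 z=2 -> covers; best now A (z=2)
  B: rows 3-4 cols 4-7 -> outside (row miss)
  C: rows 0-2 cols 6-7 -> outside (row miss)
  D: rows 5-6 cols 0-7 z=1 -> covers; best now D (z=1)
Winner: D at z=1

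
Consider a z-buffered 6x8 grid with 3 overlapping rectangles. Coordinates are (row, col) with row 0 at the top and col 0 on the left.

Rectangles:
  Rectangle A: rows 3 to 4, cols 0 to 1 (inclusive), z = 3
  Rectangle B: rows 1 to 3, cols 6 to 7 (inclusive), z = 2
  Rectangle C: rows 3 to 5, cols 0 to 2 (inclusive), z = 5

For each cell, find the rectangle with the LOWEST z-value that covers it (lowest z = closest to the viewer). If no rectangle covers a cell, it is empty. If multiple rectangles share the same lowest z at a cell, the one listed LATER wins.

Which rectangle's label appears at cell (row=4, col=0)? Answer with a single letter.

Check cell (4,0):
  A: rows 3-4 cols 0-1 z=3 -> covers; best now A (z=3)
  B: rows 1-3 cols 6-7 -> outside (row miss)
  C: rows 3-5 cols 0-2 z=5 -> covers; best now A (z=3)
Winner: A at z=3

Answer: A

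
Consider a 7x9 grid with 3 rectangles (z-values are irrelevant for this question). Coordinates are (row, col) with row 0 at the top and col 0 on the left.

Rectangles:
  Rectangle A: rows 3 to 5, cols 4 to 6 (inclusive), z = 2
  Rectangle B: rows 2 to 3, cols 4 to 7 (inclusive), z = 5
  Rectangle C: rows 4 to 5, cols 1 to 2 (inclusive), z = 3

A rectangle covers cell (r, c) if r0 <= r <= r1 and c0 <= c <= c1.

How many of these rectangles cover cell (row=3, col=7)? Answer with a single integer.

Answer: 1

Derivation:
Check cell (3,7):
  A: rows 3-5 cols 4-6 -> outside (col miss)
  B: rows 2-3 cols 4-7 -> covers
  C: rows 4-5 cols 1-2 -> outside (row miss)
Count covering = 1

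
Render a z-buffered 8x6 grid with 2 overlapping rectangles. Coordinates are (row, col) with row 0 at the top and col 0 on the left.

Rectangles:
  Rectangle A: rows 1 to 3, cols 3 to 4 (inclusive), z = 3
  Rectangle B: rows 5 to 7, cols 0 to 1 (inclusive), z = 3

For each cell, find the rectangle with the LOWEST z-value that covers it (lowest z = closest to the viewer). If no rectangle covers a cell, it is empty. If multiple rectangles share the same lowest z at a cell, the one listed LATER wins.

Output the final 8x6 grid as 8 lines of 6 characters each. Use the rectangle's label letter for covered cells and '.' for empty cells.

......
...AA.
...AA.
...AA.
......
BB....
BB....
BB....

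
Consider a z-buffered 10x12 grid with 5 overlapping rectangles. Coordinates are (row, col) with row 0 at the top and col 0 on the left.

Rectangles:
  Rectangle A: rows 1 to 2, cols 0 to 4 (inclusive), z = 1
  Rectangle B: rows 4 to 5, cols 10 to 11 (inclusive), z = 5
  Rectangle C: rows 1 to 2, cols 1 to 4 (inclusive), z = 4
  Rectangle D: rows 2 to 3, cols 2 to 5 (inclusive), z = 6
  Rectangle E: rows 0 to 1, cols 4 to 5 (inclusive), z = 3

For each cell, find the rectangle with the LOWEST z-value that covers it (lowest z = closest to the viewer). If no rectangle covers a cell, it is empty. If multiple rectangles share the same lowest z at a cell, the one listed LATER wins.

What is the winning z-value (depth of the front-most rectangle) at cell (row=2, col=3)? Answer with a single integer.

Check cell (2,3):
  A: rows 1-2 cols 0-4 z=1 -> covers; best now A (z=1)
  B: rows 4-5 cols 10-11 -> outside (row miss)
  C: rows 1-2 cols 1-4 z=4 -> covers; best now A (z=1)
  D: rows 2-3 cols 2-5 z=6 -> covers; best now A (z=1)
  E: rows 0-1 cols 4-5 -> outside (row miss)
Winner: A at z=1

Answer: 1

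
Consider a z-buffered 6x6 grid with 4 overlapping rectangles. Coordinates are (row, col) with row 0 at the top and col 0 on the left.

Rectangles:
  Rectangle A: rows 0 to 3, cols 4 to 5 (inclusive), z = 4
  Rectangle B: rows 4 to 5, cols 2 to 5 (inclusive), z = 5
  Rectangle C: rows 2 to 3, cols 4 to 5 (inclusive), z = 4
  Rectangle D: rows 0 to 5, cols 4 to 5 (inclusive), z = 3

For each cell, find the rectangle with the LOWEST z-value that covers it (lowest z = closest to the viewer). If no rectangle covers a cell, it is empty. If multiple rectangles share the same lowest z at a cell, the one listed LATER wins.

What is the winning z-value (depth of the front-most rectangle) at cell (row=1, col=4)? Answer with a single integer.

Check cell (1,4):
  A: rows 0-3 cols 4-5 z=4 -> covers; best now A (z=4)
  B: rows 4-5 cols 2-5 -> outside (row miss)
  C: rows 2-3 cols 4-5 -> outside (row miss)
  D: rows 0-5 cols 4-5 z=3 -> covers; best now D (z=3)
Winner: D at z=3

Answer: 3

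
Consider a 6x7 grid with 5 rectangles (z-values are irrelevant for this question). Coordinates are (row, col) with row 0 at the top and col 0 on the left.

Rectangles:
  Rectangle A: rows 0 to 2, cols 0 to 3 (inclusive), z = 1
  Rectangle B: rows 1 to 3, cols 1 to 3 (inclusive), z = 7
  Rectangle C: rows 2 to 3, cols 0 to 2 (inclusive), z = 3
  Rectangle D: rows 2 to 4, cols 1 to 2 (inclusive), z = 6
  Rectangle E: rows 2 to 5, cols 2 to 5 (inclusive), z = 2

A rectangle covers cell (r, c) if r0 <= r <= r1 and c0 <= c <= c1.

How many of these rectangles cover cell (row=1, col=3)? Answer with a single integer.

Answer: 2

Derivation:
Check cell (1,3):
  A: rows 0-2 cols 0-3 -> covers
  B: rows 1-3 cols 1-3 -> covers
  C: rows 2-3 cols 0-2 -> outside (row miss)
  D: rows 2-4 cols 1-2 -> outside (row miss)
  E: rows 2-5 cols 2-5 -> outside (row miss)
Count covering = 2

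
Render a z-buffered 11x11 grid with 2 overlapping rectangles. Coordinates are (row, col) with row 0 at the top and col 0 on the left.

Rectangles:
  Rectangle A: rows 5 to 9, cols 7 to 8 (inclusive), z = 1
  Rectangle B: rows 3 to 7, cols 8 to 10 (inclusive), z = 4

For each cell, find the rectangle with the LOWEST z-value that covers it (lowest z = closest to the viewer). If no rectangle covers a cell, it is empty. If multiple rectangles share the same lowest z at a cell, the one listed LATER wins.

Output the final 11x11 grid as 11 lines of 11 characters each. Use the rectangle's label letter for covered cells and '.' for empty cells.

...........
...........
...........
........BBB
........BBB
.......AABB
.......AABB
.......AABB
.......AA..
.......AA..
...........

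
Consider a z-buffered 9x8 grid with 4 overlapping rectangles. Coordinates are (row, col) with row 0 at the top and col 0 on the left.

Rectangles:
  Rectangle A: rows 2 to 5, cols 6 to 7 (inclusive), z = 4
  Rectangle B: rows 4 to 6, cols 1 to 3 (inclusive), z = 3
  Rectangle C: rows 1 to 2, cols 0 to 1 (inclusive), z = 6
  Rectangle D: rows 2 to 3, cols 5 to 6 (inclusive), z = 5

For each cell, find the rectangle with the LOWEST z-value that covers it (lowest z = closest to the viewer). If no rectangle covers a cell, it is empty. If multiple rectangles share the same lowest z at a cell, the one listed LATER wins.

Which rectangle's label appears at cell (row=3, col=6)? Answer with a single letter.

Answer: A

Derivation:
Check cell (3,6):
  A: rows 2-5 cols 6-7 z=4 -> covers; best now A (z=4)
  B: rows 4-6 cols 1-3 -> outside (row miss)
  C: rows 1-2 cols 0-1 -> outside (row miss)
  D: rows 2-3 cols 5-6 z=5 -> covers; best now A (z=4)
Winner: A at z=4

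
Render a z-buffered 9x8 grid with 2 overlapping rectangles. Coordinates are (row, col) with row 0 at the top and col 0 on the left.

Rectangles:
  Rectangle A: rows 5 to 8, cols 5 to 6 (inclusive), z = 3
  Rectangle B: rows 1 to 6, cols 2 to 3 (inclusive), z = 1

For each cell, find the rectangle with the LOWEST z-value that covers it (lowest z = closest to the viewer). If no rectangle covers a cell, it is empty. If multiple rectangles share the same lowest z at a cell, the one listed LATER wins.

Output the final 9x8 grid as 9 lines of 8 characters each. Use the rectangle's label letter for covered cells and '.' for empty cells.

........
..BB....
..BB....
..BB....
..BB....
..BB.AA.
..BB.AA.
.....AA.
.....AA.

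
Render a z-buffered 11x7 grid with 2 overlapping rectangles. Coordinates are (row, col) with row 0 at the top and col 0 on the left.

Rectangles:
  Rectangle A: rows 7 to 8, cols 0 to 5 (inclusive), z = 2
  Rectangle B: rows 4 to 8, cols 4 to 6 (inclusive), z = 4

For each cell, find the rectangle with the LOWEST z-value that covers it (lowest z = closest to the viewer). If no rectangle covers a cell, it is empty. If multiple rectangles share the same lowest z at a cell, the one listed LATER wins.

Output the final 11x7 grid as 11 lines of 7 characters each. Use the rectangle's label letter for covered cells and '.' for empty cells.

.......
.......
.......
.......
....BBB
....BBB
....BBB
AAAAAAB
AAAAAAB
.......
.......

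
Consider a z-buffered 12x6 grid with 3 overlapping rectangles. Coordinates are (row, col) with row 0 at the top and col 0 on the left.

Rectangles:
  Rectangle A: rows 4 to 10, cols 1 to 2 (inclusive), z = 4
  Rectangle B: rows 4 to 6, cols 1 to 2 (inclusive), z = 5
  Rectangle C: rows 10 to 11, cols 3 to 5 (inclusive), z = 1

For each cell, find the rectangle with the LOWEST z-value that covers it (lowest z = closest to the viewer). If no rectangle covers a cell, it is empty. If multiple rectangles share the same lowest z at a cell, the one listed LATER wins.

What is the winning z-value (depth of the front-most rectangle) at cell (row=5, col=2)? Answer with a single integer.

Check cell (5,2):
  A: rows 4-10 cols 1-2 z=4 -> covers; best now A (z=4)
  B: rows 4-6 cols 1-2 z=5 -> covers; best now A (z=4)
  C: rows 10-11 cols 3-5 -> outside (row miss)
Winner: A at z=4

Answer: 4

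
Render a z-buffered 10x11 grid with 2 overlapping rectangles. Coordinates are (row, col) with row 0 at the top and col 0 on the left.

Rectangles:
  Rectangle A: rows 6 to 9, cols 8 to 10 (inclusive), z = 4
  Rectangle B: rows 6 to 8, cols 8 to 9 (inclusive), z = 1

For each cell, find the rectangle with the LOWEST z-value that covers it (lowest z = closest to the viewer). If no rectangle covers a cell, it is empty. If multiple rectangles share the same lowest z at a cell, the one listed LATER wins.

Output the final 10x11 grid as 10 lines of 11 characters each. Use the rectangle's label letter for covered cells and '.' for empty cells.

...........
...........
...........
...........
...........
...........
........BBA
........BBA
........BBA
........AAA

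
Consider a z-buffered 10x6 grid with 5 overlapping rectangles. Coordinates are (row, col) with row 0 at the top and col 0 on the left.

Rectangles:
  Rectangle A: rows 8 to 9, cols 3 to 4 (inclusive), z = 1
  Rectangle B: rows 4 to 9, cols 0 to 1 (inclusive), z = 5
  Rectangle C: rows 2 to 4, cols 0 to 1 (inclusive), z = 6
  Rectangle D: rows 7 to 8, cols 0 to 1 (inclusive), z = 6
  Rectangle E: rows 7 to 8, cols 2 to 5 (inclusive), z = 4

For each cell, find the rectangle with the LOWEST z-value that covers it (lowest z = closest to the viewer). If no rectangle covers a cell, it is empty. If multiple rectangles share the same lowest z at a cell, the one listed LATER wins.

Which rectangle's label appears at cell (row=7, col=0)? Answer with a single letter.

Answer: B

Derivation:
Check cell (7,0):
  A: rows 8-9 cols 3-4 -> outside (row miss)
  B: rows 4-9 cols 0-1 z=5 -> covers; best now B (z=5)
  C: rows 2-4 cols 0-1 -> outside (row miss)
  D: rows 7-8 cols 0-1 z=6 -> covers; best now B (z=5)
  E: rows 7-8 cols 2-5 -> outside (col miss)
Winner: B at z=5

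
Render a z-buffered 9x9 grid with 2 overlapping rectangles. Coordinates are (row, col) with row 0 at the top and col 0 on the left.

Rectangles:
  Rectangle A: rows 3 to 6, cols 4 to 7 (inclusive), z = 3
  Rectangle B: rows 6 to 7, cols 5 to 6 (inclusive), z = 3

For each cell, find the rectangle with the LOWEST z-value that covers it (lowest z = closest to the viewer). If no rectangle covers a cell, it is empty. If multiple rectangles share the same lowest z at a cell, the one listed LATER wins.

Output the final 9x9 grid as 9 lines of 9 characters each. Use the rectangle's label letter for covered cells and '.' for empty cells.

.........
.........
.........
....AAAA.
....AAAA.
....AAAA.
....ABBA.
.....BB..
.........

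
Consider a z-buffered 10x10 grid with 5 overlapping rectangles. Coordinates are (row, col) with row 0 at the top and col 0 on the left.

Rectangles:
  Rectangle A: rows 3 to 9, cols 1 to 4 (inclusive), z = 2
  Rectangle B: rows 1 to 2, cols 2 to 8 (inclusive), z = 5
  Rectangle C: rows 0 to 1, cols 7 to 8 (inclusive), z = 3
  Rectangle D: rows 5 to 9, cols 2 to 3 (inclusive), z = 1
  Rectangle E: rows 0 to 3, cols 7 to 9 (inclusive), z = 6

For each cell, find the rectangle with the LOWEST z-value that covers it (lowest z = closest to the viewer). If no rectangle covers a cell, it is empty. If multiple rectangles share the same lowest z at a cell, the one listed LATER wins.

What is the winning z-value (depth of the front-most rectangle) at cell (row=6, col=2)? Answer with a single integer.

Answer: 1

Derivation:
Check cell (6,2):
  A: rows 3-9 cols 1-4 z=2 -> covers; best now A (z=2)
  B: rows 1-2 cols 2-8 -> outside (row miss)
  C: rows 0-1 cols 7-8 -> outside (row miss)
  D: rows 5-9 cols 2-3 z=1 -> covers; best now D (z=1)
  E: rows 0-3 cols 7-9 -> outside (row miss)
Winner: D at z=1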